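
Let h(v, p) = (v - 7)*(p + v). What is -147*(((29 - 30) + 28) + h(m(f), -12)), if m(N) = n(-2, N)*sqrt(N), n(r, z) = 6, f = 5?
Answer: -42777 + 16758*sqrt(5) ≈ -5305.0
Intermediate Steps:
m(N) = 6*sqrt(N)
h(v, p) = (-7 + v)*(p + v)
-147*(((29 - 30) + 28) + h(m(f), -12)) = -147*(((29 - 30) + 28) + ((6*sqrt(5))**2 - 7*(-12) - 42*sqrt(5) - 72*sqrt(5))) = -147*((-1 + 28) + (180 + 84 - 42*sqrt(5) - 72*sqrt(5))) = -147*(27 + (264 - 114*sqrt(5))) = -147*(291 - 114*sqrt(5)) = -42777 + 16758*sqrt(5)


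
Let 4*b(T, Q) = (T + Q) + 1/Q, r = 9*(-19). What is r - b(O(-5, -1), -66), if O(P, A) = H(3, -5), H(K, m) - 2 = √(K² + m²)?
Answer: -40919/264 - √34/4 ≈ -156.45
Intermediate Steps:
H(K, m) = 2 + √(K² + m²)
O(P, A) = 2 + √34 (O(P, A) = 2 + √(3² + (-5)²) = 2 + √(9 + 25) = 2 + √34)
r = -171
b(T, Q) = Q/4 + T/4 + 1/(4*Q) (b(T, Q) = ((T + Q) + 1/Q)/4 = ((Q + T) + 1/Q)/4 = (Q + T + 1/Q)/4 = Q/4 + T/4 + 1/(4*Q))
r - b(O(-5, -1), -66) = -171 - (1 - 66*(-66 + (2 + √34)))/(4*(-66)) = -171 - (-1)*(1 - 66*(-64 + √34))/(4*66) = -171 - (-1)*(1 + (4224 - 66*√34))/(4*66) = -171 - (-1)*(4225 - 66*√34)/(4*66) = -171 - (-4225/264 + √34/4) = -171 + (4225/264 - √34/4) = -40919/264 - √34/4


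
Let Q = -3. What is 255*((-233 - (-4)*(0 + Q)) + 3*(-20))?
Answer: -77775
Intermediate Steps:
255*((-233 - (-4)*(0 + Q)) + 3*(-20)) = 255*((-233 - (-4)*(0 - 3)) + 3*(-20)) = 255*((-233 - (-4)*(-3)) - 60) = 255*((-233 - 1*12) - 60) = 255*((-233 - 12) - 60) = 255*(-245 - 60) = 255*(-305) = -77775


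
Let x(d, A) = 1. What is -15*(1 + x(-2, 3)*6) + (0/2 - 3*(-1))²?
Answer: -96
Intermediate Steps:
-15*(1 + x(-2, 3)*6) + (0/2 - 3*(-1))² = -15*(1 + 1*6) + (0/2 - 3*(-1))² = -15*(1 + 6) + (0*(½) + 3)² = -15*7 + (0 + 3)² = -105 + 3² = -105 + 9 = -96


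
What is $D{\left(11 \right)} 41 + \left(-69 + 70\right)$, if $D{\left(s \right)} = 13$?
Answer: $534$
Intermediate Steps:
$D{\left(11 \right)} 41 + \left(-69 + 70\right) = 13 \cdot 41 + \left(-69 + 70\right) = 533 + 1 = 534$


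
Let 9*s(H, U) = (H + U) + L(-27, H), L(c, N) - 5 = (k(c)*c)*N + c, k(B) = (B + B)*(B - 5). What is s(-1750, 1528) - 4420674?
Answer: 41861690/9 ≈ 4.6513e+6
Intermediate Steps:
k(B) = 2*B*(-5 + B) (k(B) = (2*B)*(-5 + B) = 2*B*(-5 + B))
L(c, N) = 5 + c + 2*N*c**2*(-5 + c) (L(c, N) = 5 + (((2*c*(-5 + c))*c)*N + c) = 5 + ((2*c**2*(-5 + c))*N + c) = 5 + (2*N*c**2*(-5 + c) + c) = 5 + (c + 2*N*c**2*(-5 + c)) = 5 + c + 2*N*c**2*(-5 + c))
s(H, U) = -22/9 - 46655*H/9 + U/9 (s(H, U) = ((H + U) + (5 - 27 + 2*H*(-27)**2*(-5 - 27)))/9 = ((H + U) + (5 - 27 + 2*H*729*(-32)))/9 = ((H + U) + (5 - 27 - 46656*H))/9 = ((H + U) + (-22 - 46656*H))/9 = (-22 + U - 46655*H)/9 = -22/9 - 46655*H/9 + U/9)
s(-1750, 1528) - 4420674 = (-22/9 - 46655/9*(-1750) + (1/9)*1528) - 4420674 = (-22/9 + 81646250/9 + 1528/9) - 4420674 = 81647756/9 - 4420674 = 41861690/9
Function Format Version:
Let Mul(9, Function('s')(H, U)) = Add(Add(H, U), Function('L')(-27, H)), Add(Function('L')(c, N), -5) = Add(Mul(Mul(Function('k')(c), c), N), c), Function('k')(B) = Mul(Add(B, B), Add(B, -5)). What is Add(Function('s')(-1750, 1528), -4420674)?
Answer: Rational(41861690, 9) ≈ 4.6513e+6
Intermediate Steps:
Function('k')(B) = Mul(2, B, Add(-5, B)) (Function('k')(B) = Mul(Mul(2, B), Add(-5, B)) = Mul(2, B, Add(-5, B)))
Function('L')(c, N) = Add(5, c, Mul(2, N, Pow(c, 2), Add(-5, c))) (Function('L')(c, N) = Add(5, Add(Mul(Mul(Mul(2, c, Add(-5, c)), c), N), c)) = Add(5, Add(Mul(Mul(2, Pow(c, 2), Add(-5, c)), N), c)) = Add(5, Add(Mul(2, N, Pow(c, 2), Add(-5, c)), c)) = Add(5, Add(c, Mul(2, N, Pow(c, 2), Add(-5, c)))) = Add(5, c, Mul(2, N, Pow(c, 2), Add(-5, c))))
Function('s')(H, U) = Add(Rational(-22, 9), Mul(Rational(-46655, 9), H), Mul(Rational(1, 9), U)) (Function('s')(H, U) = Mul(Rational(1, 9), Add(Add(H, U), Add(5, -27, Mul(2, H, Pow(-27, 2), Add(-5, -27))))) = Mul(Rational(1, 9), Add(Add(H, U), Add(5, -27, Mul(2, H, 729, -32)))) = Mul(Rational(1, 9), Add(Add(H, U), Add(5, -27, Mul(-46656, H)))) = Mul(Rational(1, 9), Add(Add(H, U), Add(-22, Mul(-46656, H)))) = Mul(Rational(1, 9), Add(-22, U, Mul(-46655, H))) = Add(Rational(-22, 9), Mul(Rational(-46655, 9), H), Mul(Rational(1, 9), U)))
Add(Function('s')(-1750, 1528), -4420674) = Add(Add(Rational(-22, 9), Mul(Rational(-46655, 9), -1750), Mul(Rational(1, 9), 1528)), -4420674) = Add(Add(Rational(-22, 9), Rational(81646250, 9), Rational(1528, 9)), -4420674) = Add(Rational(81647756, 9), -4420674) = Rational(41861690, 9)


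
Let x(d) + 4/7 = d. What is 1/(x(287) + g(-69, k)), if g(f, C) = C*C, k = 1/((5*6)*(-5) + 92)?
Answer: 23548/6744827 ≈ 0.0034913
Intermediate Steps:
k = -1/58 (k = 1/(30*(-5) + 92) = 1/(-150 + 92) = 1/(-58) = -1/58 ≈ -0.017241)
x(d) = -4/7 + d
g(f, C) = C²
1/(x(287) + g(-69, k)) = 1/((-4/7 + 287) + (-1/58)²) = 1/(2005/7 + 1/3364) = 1/(6744827/23548) = 23548/6744827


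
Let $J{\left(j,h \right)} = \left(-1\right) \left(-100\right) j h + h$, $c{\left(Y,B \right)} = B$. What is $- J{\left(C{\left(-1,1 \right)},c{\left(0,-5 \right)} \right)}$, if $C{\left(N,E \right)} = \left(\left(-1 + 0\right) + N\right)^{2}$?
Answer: $2005$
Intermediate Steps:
$C{\left(N,E \right)} = \left(-1 + N\right)^{2}$
$J{\left(j,h \right)} = h + 100 h j$ ($J{\left(j,h \right)} = 100 j h + h = 100 h j + h = h + 100 h j$)
$- J{\left(C{\left(-1,1 \right)},c{\left(0,-5 \right)} \right)} = - \left(-5\right) \left(1 + 100 \left(-1 - 1\right)^{2}\right) = - \left(-5\right) \left(1 + 100 \left(-2\right)^{2}\right) = - \left(-5\right) \left(1 + 100 \cdot 4\right) = - \left(-5\right) \left(1 + 400\right) = - \left(-5\right) 401 = \left(-1\right) \left(-2005\right) = 2005$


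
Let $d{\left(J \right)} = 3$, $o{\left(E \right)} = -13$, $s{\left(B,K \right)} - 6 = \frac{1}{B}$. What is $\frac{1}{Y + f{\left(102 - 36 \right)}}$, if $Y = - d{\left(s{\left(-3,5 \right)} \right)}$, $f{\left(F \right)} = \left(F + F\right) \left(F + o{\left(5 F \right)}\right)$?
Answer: $\frac{1}{6993} \approx 0.000143$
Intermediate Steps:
$s{\left(B,K \right)} = 6 + \frac{1}{B}$
$f{\left(F \right)} = 2 F \left(-13 + F\right)$ ($f{\left(F \right)} = \left(F + F\right) \left(F - 13\right) = 2 F \left(-13 + F\right)$)
$Y = -3$ ($Y = \left(-1\right) 3 = -3$)
$\frac{1}{Y + f{\left(102 - 36 \right)}} = \frac{1}{-3 + 2 \left(102 - 36\right) \left(-13 + \left(102 - 36\right)\right)} = \frac{1}{-3 + 2 \cdot 66 \left(-13 + 66\right)} = \frac{1}{-3 + 2 \cdot 66 \cdot 53} = \frac{1}{-3 + 6996} = \frac{1}{6993}$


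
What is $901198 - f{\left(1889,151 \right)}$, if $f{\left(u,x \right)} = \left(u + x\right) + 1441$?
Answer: $897717$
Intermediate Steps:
$f{\left(u,x \right)} = 1441 + u + x$
$901198 - f{\left(1889,151 \right)} = 901198 - \left(1441 + 1889 + 151\right) = 901198 - 3481 = 897717$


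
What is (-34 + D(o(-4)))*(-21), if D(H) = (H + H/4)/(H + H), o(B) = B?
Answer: 5607/8 ≈ 700.88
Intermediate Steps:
D(H) = 5/8 (D(H) = (H + H*(¼))/((2*H)) = (H + H/4)*(1/(2*H)) = (5*H/4)*(1/(2*H)) = 5/8)
(-34 + D(o(-4)))*(-21) = (-34 + 5/8)*(-21) = -267/8*(-21) = 5607/8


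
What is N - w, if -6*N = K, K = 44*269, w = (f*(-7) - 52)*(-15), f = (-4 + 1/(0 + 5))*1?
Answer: -7061/3 ≈ -2353.7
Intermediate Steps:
f = -19/5 (f = (-4 + 1/5)*1 = (-4 + ⅕)*1 = -19/5*1 = -19/5 ≈ -3.8000)
w = 381 (w = (-19/5*(-7) - 52)*(-15) = (133/5 - 52)*(-15) = -127/5*(-15) = 381)
K = 11836
N = -5918/3 (N = -⅙*11836 = -5918/3 ≈ -1972.7)
N - w = -5918/3 - 1*381 = -5918/3 - 381 = -7061/3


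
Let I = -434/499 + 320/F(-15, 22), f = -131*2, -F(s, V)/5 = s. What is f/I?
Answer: -980535/12713 ≈ -77.129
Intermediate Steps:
F(s, V) = -5*s
f = -262
I = 25426/7485 (I = -434/499 + 320/((-5*(-15))) = -434*1/499 + 320/75 = -434/499 + 320*(1/75) = -434/499 + 64/15 = 25426/7485 ≈ 3.3969)
f/I = -262/25426/7485 = -262*7485/25426 = -980535/12713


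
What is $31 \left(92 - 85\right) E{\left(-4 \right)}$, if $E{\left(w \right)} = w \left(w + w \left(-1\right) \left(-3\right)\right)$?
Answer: $13888$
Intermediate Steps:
$E{\left(w \right)} = 4 w^{2}$ ($E{\left(w \right)} = w \left(w + - w \left(-3\right)\right) = w \left(w + 3 w\right) = w 4 w = 4 w^{2}$)
$31 \left(92 - 85\right) E{\left(-4 \right)} = 31 \left(92 - 85\right) 4 \left(-4\right)^{2} = 31 \left(92 - 85\right) 4 \cdot 16 = 31 \cdot 7 \cdot 64 = 217 \cdot 64 = 13888$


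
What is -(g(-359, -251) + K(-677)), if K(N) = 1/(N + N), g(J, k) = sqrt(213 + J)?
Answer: 1/1354 - I*sqrt(146) ≈ 0.00073855 - 12.083*I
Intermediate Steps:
K(N) = 1/(2*N)
-(g(-359, -251) + K(-677)) = -(sqrt(213 - 359) + (1/2)/(-677)) = -(sqrt(-146) + (1/2)*(-1/677)) = -(I*sqrt(146) - 1/1354) = -(-1/1354 + I*sqrt(146)) = 1/1354 - I*sqrt(146)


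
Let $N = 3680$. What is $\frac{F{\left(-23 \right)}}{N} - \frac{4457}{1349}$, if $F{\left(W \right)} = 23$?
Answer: $- \frac{711771}{215840} \approx -3.2977$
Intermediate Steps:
$\frac{F{\left(-23 \right)}}{N} - \frac{4457}{1349} = \frac{23}{3680} - \frac{4457}{1349} = 23 \cdot \frac{1}{3680} - \frac{4457}{1349} = \frac{1}{160} - \frac{4457}{1349} = - \frac{711771}{215840}$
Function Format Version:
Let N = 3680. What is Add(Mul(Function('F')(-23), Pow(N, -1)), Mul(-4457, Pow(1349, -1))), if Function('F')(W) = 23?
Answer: Rational(-711771, 215840) ≈ -3.2977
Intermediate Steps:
Add(Mul(Function('F')(-23), Pow(N, -1)), Mul(-4457, Pow(1349, -1))) = Add(Mul(23, Pow(3680, -1)), Mul(-4457, Pow(1349, -1))) = Add(Mul(23, Rational(1, 3680)), Mul(-4457, Rational(1, 1349))) = Add(Rational(1, 160), Rational(-4457, 1349)) = Rational(-711771, 215840)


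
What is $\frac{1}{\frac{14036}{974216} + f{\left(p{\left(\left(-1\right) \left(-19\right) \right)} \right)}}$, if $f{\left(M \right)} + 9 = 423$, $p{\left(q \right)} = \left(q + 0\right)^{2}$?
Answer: $\frac{243554}{100834865} \approx 0.0024154$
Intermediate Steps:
$p{\left(q \right)} = q^{2}$
$f{\left(M \right)} = 414$ ($f{\left(M \right)} = -9 + 423 = 414$)
$\frac{1}{\frac{14036}{974216} + f{\left(p{\left(\left(-1\right) \left(-19\right) \right)} \right)}} = \frac{1}{\frac{14036}{974216} + 414} = \frac{1}{14036 \cdot \frac{1}{974216} + 414} = \frac{1}{\frac{3509}{243554} + 414} = \frac{1}{\frac{100834865}{243554}} = \frac{243554}{100834865}$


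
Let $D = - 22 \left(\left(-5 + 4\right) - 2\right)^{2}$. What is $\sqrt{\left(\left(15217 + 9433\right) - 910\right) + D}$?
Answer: $\sqrt{23542} \approx 153.43$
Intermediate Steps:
$D = -198$ ($D = - 22 \left(-1 - 2\right)^{2} = - 22 \left(-3\right)^{2} = \left(-22\right) 9 = -198$)
$\sqrt{\left(\left(15217 + 9433\right) - 910\right) + D} = \sqrt{\left(\left(15217 + 9433\right) - 910\right) - 198} = \sqrt{\left(24650 - 910\right) - 198} = \sqrt{23740 - 198} = \sqrt{23542}$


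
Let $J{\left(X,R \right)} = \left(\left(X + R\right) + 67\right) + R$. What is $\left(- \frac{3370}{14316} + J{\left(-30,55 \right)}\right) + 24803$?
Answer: $\frac{178590415}{7158} \approx 24950.0$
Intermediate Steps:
$J{\left(X,R \right)} = 67 + X + 2 R$ ($J{\left(X,R \right)} = \left(\left(R + X\right) + 67\right) + R = \left(67 + R + X\right) + R = 67 + X + 2 R$)
$\left(- \frac{3370}{14316} + J{\left(-30,55 \right)}\right) + 24803 = \left(- \frac{3370}{14316} + \left(67 - 30 + 2 \cdot 55\right)\right) + 24803 = \left(\left(-3370\right) \frac{1}{14316} + \left(67 - 30 + 110\right)\right) + 24803 = \left(- \frac{1685}{7158} + 147\right) + 24803 = \frac{1050541}{7158} + 24803 = \frac{178590415}{7158}$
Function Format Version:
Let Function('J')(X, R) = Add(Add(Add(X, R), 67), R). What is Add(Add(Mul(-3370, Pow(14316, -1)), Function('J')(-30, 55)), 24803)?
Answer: Rational(178590415, 7158) ≈ 24950.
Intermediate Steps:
Function('J')(X, R) = Add(67, X, Mul(2, R)) (Function('J')(X, R) = Add(Add(Add(R, X), 67), R) = Add(Add(67, R, X), R) = Add(67, X, Mul(2, R)))
Add(Add(Mul(-3370, Pow(14316, -1)), Function('J')(-30, 55)), 24803) = Add(Add(Mul(-3370, Pow(14316, -1)), Add(67, -30, Mul(2, 55))), 24803) = Add(Add(Mul(-3370, Rational(1, 14316)), Add(67, -30, 110)), 24803) = Add(Add(Rational(-1685, 7158), 147), 24803) = Add(Rational(1050541, 7158), 24803) = Rational(178590415, 7158)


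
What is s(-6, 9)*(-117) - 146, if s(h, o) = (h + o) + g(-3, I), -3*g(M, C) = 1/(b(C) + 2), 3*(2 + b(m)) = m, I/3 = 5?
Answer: -2446/5 ≈ -489.20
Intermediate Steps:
I = 15 (I = 3*5 = 15)
b(m) = -2 + m/3
g(M, C) = -1/C (g(M, C) = -1/(3*((-2 + C/3) + 2)) = -3/C/3 = -1/C)
s(h, o) = -1/15 + h + o (s(h, o) = (h + o) - 1/15 = -1/15 + h + o)
s(-6, 9)*(-117) - 146 = (-1/15 - 6 + 9)*(-117) - 146 = (44/15)*(-117) - 146 = -1716/5 - 146 = -2446/5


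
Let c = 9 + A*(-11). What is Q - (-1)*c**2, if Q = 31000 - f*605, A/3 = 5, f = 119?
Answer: -16659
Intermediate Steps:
A = 15 (A = 3*5 = 15)
c = -156 (c = 9 + 15*(-11) = 9 - 165 = -156)
Q = -40995 (Q = 31000 - 119*605 = 31000 - 1*71995 = 31000 - 71995 = -40995)
Q - (-1)*c**2 = -40995 - (-1)*(-156)**2 = -40995 - (-1)*24336 = -40995 - 1*(-24336) = -40995 + 24336 = -16659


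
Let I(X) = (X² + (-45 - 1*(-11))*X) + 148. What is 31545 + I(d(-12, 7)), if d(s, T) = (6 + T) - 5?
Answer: 31485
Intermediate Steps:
d(s, T) = 1 + T
I(X) = 148 + X² - 34*X (I(X) = (X² + (-45 + 11)*X) + 148 = (X² - 34*X) + 148 = 148 + X² - 34*X)
31545 + I(d(-12, 7)) = 31545 + (148 + (1 + 7)² - 34*(1 + 7)) = 31545 + (148 + 8² - 34*8) = 31545 + (148 + 64 - 272) = 31545 - 60 = 31485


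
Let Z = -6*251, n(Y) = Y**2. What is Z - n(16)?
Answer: -1762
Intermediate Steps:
Z = -1506
Z - n(16) = -1506 - 1*16**2 = -1506 - 1*256 = -1506 - 256 = -1762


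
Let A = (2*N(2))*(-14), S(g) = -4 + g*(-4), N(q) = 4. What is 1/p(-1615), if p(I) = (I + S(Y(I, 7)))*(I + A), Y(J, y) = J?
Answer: -1/8360407 ≈ -1.1961e-7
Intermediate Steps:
S(g) = -4 - 4*g
A = -112 (A = (2*4)*(-14) = 8*(-14) = -112)
p(I) = (-112 + I)*(-4 - 3*I) (p(I) = (I + (-4 - 4*I))*(I - 112) = (-4 - 3*I)*(-112 + I) = (-112 + I)*(-4 - 3*I))
1/p(-1615) = 1/(448 - 3*(-1615)² + 332*(-1615)) = 1/(448 - 3*2608225 - 536180) = 1/(448 - 7824675 - 536180) = 1/(-8360407) = -1/8360407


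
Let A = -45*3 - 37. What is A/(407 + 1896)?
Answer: -172/2303 ≈ -0.074685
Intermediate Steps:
A = -172 (A = -135 - 37 = -172)
A/(407 + 1896) = -172/(407 + 1896) = -172/2303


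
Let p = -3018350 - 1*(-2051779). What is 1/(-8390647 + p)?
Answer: -1/9357218 ≈ -1.0687e-7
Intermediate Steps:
p = -966571 (p = -3018350 + 2051779 = -966571)
1/(-8390647 + p) = 1/(-8390647 - 966571) = 1/(-9357218) = -1/9357218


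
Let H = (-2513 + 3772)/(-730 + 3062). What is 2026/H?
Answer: 4724632/1259 ≈ 3752.7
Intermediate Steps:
H = 1259/2332 ≈ 0.53988
2026/H = 2026/(1259/2332) = 2026*(2332/1259) = 4724632/1259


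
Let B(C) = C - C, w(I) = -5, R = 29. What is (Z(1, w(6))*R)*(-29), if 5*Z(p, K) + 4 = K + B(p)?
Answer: 7569/5 ≈ 1513.8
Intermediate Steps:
B(C) = 0
Z(p, K) = -⅘ + K/5 (Z(p, K) = -⅘ + (K + 0)/5 = -⅘ + K/5)
(Z(1, w(6))*R)*(-29) = ((-⅘ + (⅕)*(-5))*29)*(-29) = ((-⅘ - 1)*29)*(-29) = -9/5*29*(-29) = -261/5*(-29) = 7569/5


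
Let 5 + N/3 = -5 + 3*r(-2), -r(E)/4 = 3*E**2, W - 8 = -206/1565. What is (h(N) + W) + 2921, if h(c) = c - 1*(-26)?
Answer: 3901339/1565 ≈ 2492.9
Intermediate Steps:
W = 12314/1565 (W = 8 - 206/1565 = 12314/1565 ≈ 7.8684)
r(E) = -12*E**2
N = -462 (N = -15 + 3*(-5 + 3*(-12*(-2)**2)) = -15 + 3*(-5 + 3*(-12*4)) = -15 + 3*(-5 + 3*(-48)) = -15 + 3*(-5 - 144) = -15 + 3*(-149) = -15 - 447 = -462)
h(c) = 26 + c (h(c) = c + 26 = 26 + c)
(h(N) + W) + 2921 = ((26 - 462) + 12314/1565) + 2921 = (-436 + 12314/1565) + 2921 = -670026/1565 + 2921 = 3901339/1565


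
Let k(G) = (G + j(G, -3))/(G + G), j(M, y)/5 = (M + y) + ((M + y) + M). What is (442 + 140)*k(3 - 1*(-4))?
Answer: 23862/7 ≈ 3408.9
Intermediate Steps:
j(M, y) = 10*y + 15*M (j(M, y) = 5*((M + y) + ((M + y) + M)) = 5*((M + y) + (y + 2*M)) = 5*(2*y + 3*M) = 10*y + 15*M)
k(G) = (-30 + 16*G)/(2*G) (k(G) = (G + (10*(-3) + 15*G))/(G + G) = (G + (-30 + 15*G))/((2*G)) = (-30 + 16*G)*(1/(2*G)) = (-30 + 16*G)/(2*G))
(442 + 140)*k(3 - 1*(-4)) = (442 + 140)*(8 - 15/(3 - 1*(-4))) = 582*(8 - 15/(3 + 4)) = 582*(8 - 15/7) = 582*(41/7) = 23862/7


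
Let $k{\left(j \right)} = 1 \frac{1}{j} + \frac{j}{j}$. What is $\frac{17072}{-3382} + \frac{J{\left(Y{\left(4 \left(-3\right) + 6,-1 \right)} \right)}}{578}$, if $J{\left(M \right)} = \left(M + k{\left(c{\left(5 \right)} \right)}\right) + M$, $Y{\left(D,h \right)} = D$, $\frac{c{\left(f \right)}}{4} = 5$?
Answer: $- \frac{99046489}{19547960} \approx -5.0668$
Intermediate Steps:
$c{\left(f \right)} = 20$ ($c{\left(f \right)} = 4 \cdot 5 = 20$)
$k{\left(j \right)} = 1 + \frac{1}{j}$ ($k{\left(j \right)} = \frac{1}{j} + 1 = 1 + \frac{1}{j}$)
$J{\left(M \right)} = \frac{21}{20} + 2 M$ ($J{\left(M \right)} = \left(M + \frac{1 + 20}{20}\right) + M = \left(M + \frac{1}{20} \cdot 21\right) + M = \left(M + \frac{21}{20}\right) + M = \left(\frac{21}{20} + M\right) + M = \frac{21}{20} + 2 M$)
$\frac{17072}{-3382} + \frac{J{\left(Y{\left(4 \left(-3\right) + 6,-1 \right)} \right)}}{578} = \frac{17072}{-3382} + \frac{\frac{21}{20} + 2 \left(4 \left(-3\right) + 6\right)}{578} = 17072 \left(- \frac{1}{3382}\right) + \left(\frac{21}{20} + 2 \left(-12 + 6\right)\right) \frac{1}{578} = - \frac{8536}{1691} + \left(\frac{21}{20} + 2 \left(-6\right)\right) \frac{1}{578} = - \frac{8536}{1691} + \left(\frac{21}{20} - 12\right) \frac{1}{578} = - \frac{8536}{1691} - \frac{219}{11560} = - \frac{99046489}{19547960}$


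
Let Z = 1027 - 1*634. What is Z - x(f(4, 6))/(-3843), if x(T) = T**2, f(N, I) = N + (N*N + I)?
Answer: 1510975/3843 ≈ 393.18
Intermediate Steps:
Z = 393 (Z = 1027 - 634 = 393)
f(N, I) = I + N + N**2 (f(N, I) = N + (N**2 + I) = N + (I + N**2) = I + N + N**2)
Z - x(f(4, 6))/(-3843) = 393 - (6 + 4 + 4**2)**2/(-3843) = 393 - (6 + 4 + 16)**2*(-1)/3843 = 393 - 26**2*(-1)/3843 = 393 - 676*(-1)/3843 = 393 - 1*(-676/3843) = 393 + 676/3843 = 1510975/3843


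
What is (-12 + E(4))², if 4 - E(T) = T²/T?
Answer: 144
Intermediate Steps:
E(T) = 4 - T (E(T) = 4 - T²/T = 4 - T)
(-12 + E(4))² = (-12 + (4 - 1*4))² = (-12 + (4 - 4))² = (-12 + 0)² = (-12)² = 144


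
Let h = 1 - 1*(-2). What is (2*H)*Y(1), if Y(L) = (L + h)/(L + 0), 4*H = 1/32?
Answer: 1/16 ≈ 0.062500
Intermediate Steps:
H = 1/128 (H = (1/4)/32 = (1/4)*(1/32) = 1/128 ≈ 0.0078125)
h = 3 (h = 1 + 2 = 3)
Y(L) = (3 + L)/L (Y(L) = (L + 3)/(L + 0) = (3 + L)/L)
(2*H)*Y(1) = (2*(1/128))*((3 + 1)/1) = (1*4)/64 = (1/64)*4 = 1/16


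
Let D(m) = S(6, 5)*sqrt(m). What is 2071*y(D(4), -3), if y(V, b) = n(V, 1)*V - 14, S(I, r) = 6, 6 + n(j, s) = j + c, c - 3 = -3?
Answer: 120118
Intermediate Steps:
c = 0 (c = 3 - 3 = 0)
n(j, s) = -6 + j (n(j, s) = -6 + (j + 0) = -6 + j)
D(m) = 6*sqrt(m)
y(V, b) = -14 + V*(-6 + V) (y(V, b) = (-6 + V)*V - 14 = V*(-6 + V) - 14 = -14 + V*(-6 + V))
2071*y(D(4), -3) = 2071*(-14 + (6*sqrt(4))*(-6 + 6*sqrt(4))) = 2071*(-14 + (6*2)*(-6 + 6*2)) = 2071*(-14 + 12*(-6 + 12)) = 2071*(-14 + 12*6) = 2071*(-14 + 72) = 2071*58 = 120118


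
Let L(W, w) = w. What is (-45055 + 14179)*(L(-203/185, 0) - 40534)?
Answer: 1251527784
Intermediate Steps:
(-45055 + 14179)*(L(-203/185, 0) - 40534) = (-45055 + 14179)*(0 - 40534) = -30876*(-40534) = 1251527784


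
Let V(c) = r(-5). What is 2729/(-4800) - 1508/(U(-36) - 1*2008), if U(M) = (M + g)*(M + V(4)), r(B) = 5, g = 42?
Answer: 625487/5265600 ≈ 0.11879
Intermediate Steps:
V(c) = 5
U(M) = (5 + M)*(42 + M) (U(M) = (M + 42)*(M + 5) = (42 + M)*(5 + M) = (5 + M)*(42 + M))
2729/(-4800) - 1508/(U(-36) - 1*2008) = 2729/(-4800) - 1508/((210 + (-36)² + 47*(-36)) - 1*2008) = 2729*(-1/4800) - 1508/((210 + 1296 - 1692) - 2008) = -2729/4800 - 1508/(-186 - 2008) = -2729/4800 - 1508/(-2194) = -2729/4800 - 1508*(-1/2194) = -2729/4800 + 754/1097 = 625487/5265600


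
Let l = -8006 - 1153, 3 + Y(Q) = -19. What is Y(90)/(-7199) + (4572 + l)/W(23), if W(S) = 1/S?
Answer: -759501677/7199 ≈ -1.0550e+5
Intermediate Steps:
Y(Q) = -22 (Y(Q) = -3 - 19 = -22)
l = -9159
Y(90)/(-7199) + (4572 + l)/W(23) = -22/(-7199) + (4572 - 9159)/(1/23) = -22*(-1/7199) - 4587/1/23 = 22/7199 - 4587*23 = 22/7199 - 105501 = -759501677/7199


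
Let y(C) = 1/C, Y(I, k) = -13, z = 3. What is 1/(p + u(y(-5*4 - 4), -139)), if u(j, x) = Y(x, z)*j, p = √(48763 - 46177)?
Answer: -312/1489367 + 576*√2586/1489367 ≈ 0.019457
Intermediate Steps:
p = √2586 ≈ 50.853
u(j, x) = -13*j
1/(p + u(y(-5*4 - 4), -139)) = 1/(√2586 - 13/(-5*4 - 4)) = 1/(√2586 - 13/(-20 - 4)) = 1/(√2586 - 13/(-24)) = 1/(√2586 - 13*(-1/24)) = 1/(√2586 + 13/24) = 1/(13/24 + √2586)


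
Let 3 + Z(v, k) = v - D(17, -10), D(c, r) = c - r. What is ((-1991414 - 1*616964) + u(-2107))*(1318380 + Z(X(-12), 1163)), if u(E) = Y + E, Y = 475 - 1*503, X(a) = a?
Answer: -3441538487394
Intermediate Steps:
Z(v, k) = -30 + v (Z(v, k) = -3 + (v - (17 - 1*(-10))) = -3 + (v - (17 + 10)) = -3 + (v - 1*27) = -3 + (v - 27) = -3 + (-27 + v) = -30 + v)
Y = -28 (Y = 475 - 503 = -28)
u(E) = -28 + E
((-1991414 - 1*616964) + u(-2107))*(1318380 + Z(X(-12), 1163)) = ((-1991414 - 1*616964) + (-28 - 2107))*(1318380 + (-30 - 12)) = ((-1991414 - 616964) - 2135)*(1318380 - 42) = (-2608378 - 2135)*1318338 = -2610513*1318338 = -3441538487394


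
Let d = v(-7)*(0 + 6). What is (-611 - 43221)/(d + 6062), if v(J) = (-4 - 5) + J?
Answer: -21916/2983 ≈ -7.3470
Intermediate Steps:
v(J) = -9 + J
d = -96 (d = (-9 - 7)*(0 + 6) = -16*6 = -96)
(-611 - 43221)/(d + 6062) = (-611 - 43221)/(-96 + 6062) = -43832/5966 = -43832*1/5966 = -21916/2983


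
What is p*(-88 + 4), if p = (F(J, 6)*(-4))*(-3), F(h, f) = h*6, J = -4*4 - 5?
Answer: 127008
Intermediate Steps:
J = -21 (J = -16 - 5 = -21)
F(h, f) = 6*h
p = -1512 (p = ((6*(-21))*(-4))*(-3) = -126*(-4)*(-3) = 504*(-3) = -1512)
p*(-88 + 4) = -1512*(-88 + 4) = -1512*(-84) = 127008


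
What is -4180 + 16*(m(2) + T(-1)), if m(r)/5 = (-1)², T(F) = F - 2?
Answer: -4148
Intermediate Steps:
T(F) = -2 + F
m(r) = 5 (m(r) = 5*(-1)² = 5*1 = 5)
-4180 + 16*(m(2) + T(-1)) = -4180 + 16*(5 + (-2 - 1)) = -4180 + 16*(5 - 3) = -4180 + 16*2 = -4180 + 32 = -4148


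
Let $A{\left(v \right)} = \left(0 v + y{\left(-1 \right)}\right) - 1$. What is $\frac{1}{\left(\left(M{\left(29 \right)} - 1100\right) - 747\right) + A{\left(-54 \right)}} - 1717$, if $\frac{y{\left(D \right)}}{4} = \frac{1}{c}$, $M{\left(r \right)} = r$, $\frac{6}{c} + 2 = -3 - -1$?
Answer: $- \frac{9383408}{5465} \approx -1717.0$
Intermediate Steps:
$c = - \frac{3}{2}$ ($c = \frac{6}{-2 - 2} = \frac{6}{-4} = 6 \left(- \frac{1}{4}\right) = - \frac{3}{2} \approx -1.5$)
$y{\left(D \right)} = - \frac{8}{3}$ ($y{\left(D \right)} = \frac{4}{- \frac{3}{2}} = 4 \left(- \frac{2}{3}\right) = - \frac{8}{3}$)
$A{\left(v \right)} = - \frac{11}{3}$ ($A{\left(v \right)} = \left(0 v - \frac{8}{3}\right) - 1 = \left(0 - \frac{8}{3}\right) - 1 = - \frac{8}{3} - 1 = - \frac{11}{3}$)
$\frac{1}{\left(\left(M{\left(29 \right)} - 1100\right) - 747\right) + A{\left(-54 \right)}} - 1717 = \frac{1}{\left(\left(29 - 1100\right) - 747\right) - \frac{11}{3}} - 1717 = \frac{1}{\left(-1071 - 747\right) - \frac{11}{3}} - 1717 = \frac{1}{-1818 - \frac{11}{3}} - 1717 = \frac{1}{- \frac{5465}{3}} - 1717 = - \frac{3}{5465} - 1717 = - \frac{9383408}{5465}$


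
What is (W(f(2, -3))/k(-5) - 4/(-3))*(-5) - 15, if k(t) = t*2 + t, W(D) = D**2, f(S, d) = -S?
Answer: -61/3 ≈ -20.333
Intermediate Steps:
k(t) = 3*t (k(t) = 2*t + t = 3*t)
(W(f(2, -3))/k(-5) - 4/(-3))*(-5) - 15 = ((-1*2)**2/((3*(-5))) - 4/(-3))*(-5) - 15 = ((-2)**2/(-15) - 4*(-1/3))*(-5) - 15 = (4*(-1/15) + 4/3)*(-5) - 15 = (-4/15 + 4/3)*(-5) - 15 = (16/15)*(-5) - 15 = -16/3 - 15 = -61/3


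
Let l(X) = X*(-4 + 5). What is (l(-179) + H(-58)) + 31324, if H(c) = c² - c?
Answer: 34567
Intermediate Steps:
l(X) = X (l(X) = X*1 = X)
(l(-179) + H(-58)) + 31324 = (-179 - 58*(-1 - 58)) + 31324 = (-179 - 58*(-59)) + 31324 = (-179 + 3422) + 31324 = 3243 + 31324 = 34567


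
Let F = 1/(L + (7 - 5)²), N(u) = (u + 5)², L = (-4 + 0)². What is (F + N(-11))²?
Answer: 519841/400 ≈ 1299.6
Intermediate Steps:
L = 16 (L = (-4)² = 16)
N(u) = (5 + u)²
F = 1/20 (F = 1/(16 + (7 - 5)²) = 1/(16 + 2²) = 1/(16 + 4) = 1/20 ≈ 0.050000)
(F + N(-11))² = (1/20 + (5 - 11)²)² = (1/20 + (-6)²)² = (1/20 + 36)² = (721/20)² = 519841/400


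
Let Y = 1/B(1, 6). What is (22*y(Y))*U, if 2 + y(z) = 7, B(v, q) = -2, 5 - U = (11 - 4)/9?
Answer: 4180/9 ≈ 464.44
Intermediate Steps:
U = 38/9 (U = 5 - (11 - 4)/9 = 5 - 7/9 = 38/9 ≈ 4.2222)
Y = -½ (Y = 1/(-2) = -½ ≈ -0.50000)
y(z) = 5 (y(z) = -2 + 7 = 5)
(22*y(Y))*U = (22*5)*(38/9) = 110*(38/9) = 4180/9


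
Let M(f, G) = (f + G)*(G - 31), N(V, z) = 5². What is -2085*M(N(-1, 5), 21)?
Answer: 959100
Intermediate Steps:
N(V, z) = 25
M(f, G) = (-31 + G)*(G + f) (M(f, G) = (G + f)*(-31 + G) = (-31 + G)*(G + f))
-2085*M(N(-1, 5), 21) = -2085*(21² - 31*21 - 31*25 + 21*25) = -2085*(441 - 651 - 775 + 525) = -2085*(-460) = 959100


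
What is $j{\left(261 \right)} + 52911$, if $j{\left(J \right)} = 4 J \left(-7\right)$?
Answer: $45603$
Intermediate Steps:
$j{\left(J \right)} = - 28 J$
$j{\left(261 \right)} + 52911 = \left(-28\right) 261 + 52911 = -7308 + 52911 = 45603$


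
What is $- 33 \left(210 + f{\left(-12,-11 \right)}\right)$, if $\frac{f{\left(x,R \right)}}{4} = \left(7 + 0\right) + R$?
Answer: $-6402$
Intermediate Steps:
$f{\left(x,R \right)} = 28 + 4 R$ ($f{\left(x,R \right)} = 4 \left(\left(7 + 0\right) + R\right) = 4 \left(7 + R\right) = 28 + 4 R$)
$- 33 \left(210 + f{\left(-12,-11 \right)}\right) = - 33 \left(210 + \left(28 + 4 \left(-11\right)\right)\right) = - 33 \left(210 + \left(28 - 44\right)\right) = - 33 \left(210 - 16\right) = \left(-33\right) 194 = -6402$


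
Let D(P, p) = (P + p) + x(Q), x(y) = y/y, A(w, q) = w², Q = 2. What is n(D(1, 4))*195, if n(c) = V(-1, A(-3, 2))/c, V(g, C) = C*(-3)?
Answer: -1755/2 ≈ -877.50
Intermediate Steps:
x(y) = 1
V(g, C) = -3*C
D(P, p) = 1 + P + p (D(P, p) = (P + p) + 1 = 1 + P + p)
n(c) = -27/c (n(c) = (-3*(-3)²)/c = (-3*9)/c = -27/c)
n(D(1, 4))*195 = -27/(1 + 1 + 4)*195 = -27/6*195 = -27*⅙*195 = -9/2*195 = -1755/2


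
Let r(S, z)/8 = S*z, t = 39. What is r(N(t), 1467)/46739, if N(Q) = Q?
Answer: 457704/46739 ≈ 9.7928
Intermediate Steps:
r(S, z) = 8*S*z (r(S, z) = 8*(S*z) = 8*S*z)
r(N(t), 1467)/46739 = (8*39*1467)/46739 = 457704*(1/46739) = 457704/46739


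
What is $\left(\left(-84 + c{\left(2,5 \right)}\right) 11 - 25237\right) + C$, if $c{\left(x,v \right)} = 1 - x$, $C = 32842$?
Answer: $6670$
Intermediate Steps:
$\left(\left(-84 + c{\left(2,5 \right)}\right) 11 - 25237\right) + C = \left(\left(-84 + \left(1 - 2\right)\right) 11 - 25237\right) + 32842 = \left(\left(-84 - 1\right) 11 - 25237\right) + 32842 = \left(\left(-85\right) 11 - 25237\right) + 32842 = \left(-935 - 25237\right) + 32842 = -26172 + 32842 = 6670$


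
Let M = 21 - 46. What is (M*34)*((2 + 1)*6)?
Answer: -15300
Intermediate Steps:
M = -25
(M*34)*((2 + 1)*6) = (-25*34)*((2 + 1)*6) = -2550*6 = -850*18 = -15300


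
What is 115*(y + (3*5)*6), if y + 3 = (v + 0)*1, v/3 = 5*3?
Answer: 15180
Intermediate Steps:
v = 45 (v = 3*(5*3) = 3*15 = 45)
y = 42 (y = -3 + (45 + 0)*1 = -3 + 45*1 = -3 + 45 = 42)
115*(y + (3*5)*6) = 115*(42 + (3*5)*6) = 115*(42 + 15*6) = 115*(42 + 90) = 115*132 = 15180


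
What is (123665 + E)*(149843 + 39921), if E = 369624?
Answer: 93608493796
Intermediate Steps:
(123665 + E)*(149843 + 39921) = (123665 + 369624)*(149843 + 39921) = 493289*189764 = 93608493796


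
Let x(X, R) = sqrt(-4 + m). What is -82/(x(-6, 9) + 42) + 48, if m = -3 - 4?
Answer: 81756/1775 + 82*I*sqrt(11)/1775 ≈ 46.06 + 0.15322*I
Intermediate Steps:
m = -7
x(X, R) = I*sqrt(11) (x(X, R) = sqrt(-4 - 7) = sqrt(-11) = I*sqrt(11))
-82/(x(-6, 9) + 42) + 48 = -82/(I*sqrt(11) + 42) + 48 = -82/(42 + I*sqrt(11)) + 48 = 48 - 82/(42 + I*sqrt(11))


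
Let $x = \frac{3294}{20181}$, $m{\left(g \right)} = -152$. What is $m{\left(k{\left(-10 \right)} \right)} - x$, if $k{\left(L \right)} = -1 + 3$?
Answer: $- \frac{1023602}{6727} \approx -152.16$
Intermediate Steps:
$k{\left(L \right)} = 2$
$x = \frac{1098}{6727}$ ($x = 3294 \cdot \frac{1}{20181} = \frac{1098}{6727} \approx 0.16322$)
$m{\left(k{\left(-10 \right)} \right)} - x = -152 - \frac{1098}{6727} = - \frac{1023602}{6727}$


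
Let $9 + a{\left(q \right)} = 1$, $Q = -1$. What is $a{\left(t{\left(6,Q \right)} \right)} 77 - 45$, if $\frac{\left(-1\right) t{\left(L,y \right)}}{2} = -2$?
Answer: $-661$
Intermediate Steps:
$t{\left(L,y \right)} = 4$ ($t{\left(L,y \right)} = \left(-2\right) \left(-2\right) = 4$)
$a{\left(q \right)} = -8$ ($a{\left(q \right)} = -9 + 1 = -8$)
$a{\left(t{\left(6,Q \right)} \right)} 77 - 45 = \left(-8\right) 77 - 45 = -616 - 45 = -661$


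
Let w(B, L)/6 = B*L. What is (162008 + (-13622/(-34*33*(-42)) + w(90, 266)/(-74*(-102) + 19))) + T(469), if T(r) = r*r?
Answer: 1389917992481/3638646 ≈ 3.8199e+5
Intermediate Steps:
T(r) = r²
w(B, L) = 6*B*L (w(B, L) = 6*(B*L) = 6*B*L)
(162008 + (-13622/(-34*33*(-42)) + w(90, 266)/(-74*(-102) + 19))) + T(469) = (162008 + (-13622/(-34*33*(-42)) + (6*90*266)/(-74*(-102) + 19))) + 469² = (162008 + (-13622/((-1122*(-42))) + 143640/(7548 + 19))) + 219961 = (162008 + (-13622/47124 + 143640/7567)) + 219961 = (162008 + (-13622*1/47124 + 143640*(1/7567))) + 219961 = (162008 + (-973/3366 + 20520/1081)) + 219961 = (162008 + 68018507/3638646) + 219961 = 589557779675/3638646 + 219961 = 1389917992481/3638646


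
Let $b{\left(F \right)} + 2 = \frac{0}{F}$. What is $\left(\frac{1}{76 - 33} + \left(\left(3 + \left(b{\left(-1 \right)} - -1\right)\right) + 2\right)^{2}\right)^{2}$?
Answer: $\frac{474721}{1849} \approx 256.74$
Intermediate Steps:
$b{\left(F \right)} = -2$ ($b{\left(F \right)} = -2 + \frac{0}{F} = -2 + 0 = -2$)
$\left(\frac{1}{76 - 33} + \left(\left(3 + \left(b{\left(-1 \right)} - -1\right)\right) + 2\right)^{2}\right)^{2} = \left(\frac{1}{76 - 33} + \left(\left(3 - 1\right) + 2\right)^{2}\right)^{2} = \left(\frac{1}{43} + \left(\left(3 + \left(-2 + 1\right)\right) + 2\right)^{2}\right)^{2} = \left(\frac{1}{43} + \left(\left(3 - 1\right) + 2\right)^{2}\right)^{2} = \left(\frac{1}{43} + \left(2 + 2\right)^{2}\right)^{2} = \left(\frac{1}{43} + 4^{2}\right)^{2} = \left(\frac{1}{43} + 16\right)^{2} = \left(\frac{689}{43}\right)^{2} = \frac{474721}{1849}$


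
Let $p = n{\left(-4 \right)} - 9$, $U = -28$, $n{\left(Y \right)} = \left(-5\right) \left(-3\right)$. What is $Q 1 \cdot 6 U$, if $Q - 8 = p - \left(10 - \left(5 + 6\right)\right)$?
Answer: $-2520$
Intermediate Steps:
$n{\left(Y \right)} = 15$
$p = 6$ ($p = 15 - 9 = 6$)
$Q = 15$ ($Q = 8 + \left(6 - \left(10 - \left(5 + 6\right)\right)\right) = 8 + \left(6 - \left(10 - 11\right)\right) = 8 + \left(6 - -1\right) = 8 + \left(6 + 1\right) = 8 + 7 = 15$)
$Q 1 \cdot 6 U = 15 \cdot 1 \cdot 6 \left(-28\right) = 15 \cdot 6 \left(-28\right) = 90 \left(-28\right) = -2520$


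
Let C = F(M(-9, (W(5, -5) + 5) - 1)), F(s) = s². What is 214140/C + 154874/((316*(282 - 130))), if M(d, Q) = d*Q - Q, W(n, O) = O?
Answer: 257526497/120080 ≈ 2144.6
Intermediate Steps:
M(d, Q) = -Q + Q*d (M(d, Q) = Q*d - Q = -Q + Q*d)
C = 100 (C = (((-5 + 5) - 1)*(-1 - 9))² = ((0 - 1)*(-10))² = (-1*(-10))² = 10² = 100)
214140/C + 154874/((316*(282 - 130))) = 214140/100 + 154874/((316*(282 - 130))) = 214140*(1/100) + 154874/((316*152)) = 10707/5 + 154874/48032 = 10707/5 + 154874*(1/48032) = 10707/5 + 77437/24016 = 257526497/120080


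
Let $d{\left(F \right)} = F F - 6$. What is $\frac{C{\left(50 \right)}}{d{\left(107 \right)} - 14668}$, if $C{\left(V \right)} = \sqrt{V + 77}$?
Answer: $- \frac{\sqrt{127}}{3225} \approx -0.0034944$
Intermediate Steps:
$d{\left(F \right)} = -6 + F^{2}$ ($d{\left(F \right)} = F^{2} - 6 = -6 + F^{2}$)
$C{\left(V \right)} = \sqrt{77 + V}$
$\frac{C{\left(50 \right)}}{d{\left(107 \right)} - 14668} = \frac{\sqrt{77 + 50}}{\left(-6 + 107^{2}\right) - 14668} = \frac{\sqrt{127}}{\left(-6 + 11449\right) - 14668} = \frac{\sqrt{127}}{11443 - 14668} = \frac{\sqrt{127}}{-3225} = \sqrt{127} \left(- \frac{1}{3225}\right) = - \frac{\sqrt{127}}{3225}$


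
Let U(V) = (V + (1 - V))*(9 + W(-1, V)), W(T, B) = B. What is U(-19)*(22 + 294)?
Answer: -3160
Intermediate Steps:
U(V) = 9 + V (U(V) = (V + (1 - V))*(9 + V) = 1*(9 + V) = 9 + V)
U(-19)*(22 + 294) = (9 - 19)*(22 + 294) = -10*316 = -3160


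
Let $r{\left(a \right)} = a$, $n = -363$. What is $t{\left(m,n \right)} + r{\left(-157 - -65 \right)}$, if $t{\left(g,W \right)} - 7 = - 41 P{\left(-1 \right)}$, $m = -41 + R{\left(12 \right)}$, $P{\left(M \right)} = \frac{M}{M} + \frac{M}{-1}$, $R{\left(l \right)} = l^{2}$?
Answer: $-167$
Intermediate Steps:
$P{\left(M \right)} = 1 - M$ ($P{\left(M \right)} = 1 + M \left(-1\right) = 1 - M$)
$m = 103$ ($m = -41 + 12^{2} = -41 + 144 = 103$)
$t{\left(g,W \right)} = -75$ ($t{\left(g,W \right)} = 7 - 41 \left(1 - -1\right) = 7 - 41 \left(1 + 1\right) = 7 - 82 = -75$)
$t{\left(m,n \right)} + r{\left(-157 - -65 \right)} = -75 - 92 = -167$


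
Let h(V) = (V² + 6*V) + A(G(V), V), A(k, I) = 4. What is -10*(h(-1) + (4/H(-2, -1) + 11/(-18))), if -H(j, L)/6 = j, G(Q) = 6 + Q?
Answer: 115/9 ≈ 12.778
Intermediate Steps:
H(j, L) = -6*j
h(V) = 4 + V² + 6*V (h(V) = (V² + 6*V) + 4 = 4 + V² + 6*V)
-10*(h(-1) + (4/H(-2, -1) + 11/(-18))) = -10*((4 + (-1)² + 6*(-1)) + (4/((-6*(-2))) + 11/(-18))) = -10*((4 + 1 - 6) + (4/12 + 11*(-1/18))) = -10*(-1 + (4*(1/12) - 11/18)) = -10*(-1 + (⅓ - 11/18)) = -10*(-1 - 5/18) = -10*(-23/18) = 115/9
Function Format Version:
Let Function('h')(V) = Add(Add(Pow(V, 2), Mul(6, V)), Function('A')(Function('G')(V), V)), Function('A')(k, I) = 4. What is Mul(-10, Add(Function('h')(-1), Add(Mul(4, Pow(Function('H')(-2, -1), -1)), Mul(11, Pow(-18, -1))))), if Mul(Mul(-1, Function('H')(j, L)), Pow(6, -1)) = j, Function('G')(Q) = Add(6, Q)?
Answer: Rational(115, 9) ≈ 12.778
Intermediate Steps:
Function('H')(j, L) = Mul(-6, j)
Function('h')(V) = Add(4, Pow(V, 2), Mul(6, V)) (Function('h')(V) = Add(Add(Pow(V, 2), Mul(6, V)), 4) = Add(4, Pow(V, 2), Mul(6, V)))
Mul(-10, Add(Function('h')(-1), Add(Mul(4, Pow(Function('H')(-2, -1), -1)), Mul(11, Pow(-18, -1))))) = Mul(-10, Add(Add(4, Pow(-1, 2), Mul(6, -1)), Add(Mul(4, Pow(Mul(-6, -2), -1)), Mul(11, Pow(-18, -1))))) = Mul(-10, Add(Add(4, 1, -6), Add(Mul(4, Pow(12, -1)), Mul(11, Rational(-1, 18))))) = Mul(-10, Add(-1, Add(Mul(4, Rational(1, 12)), Rational(-11, 18)))) = Mul(-10, Add(-1, Add(Rational(1, 3), Rational(-11, 18)))) = Mul(-10, Add(-1, Rational(-5, 18))) = Mul(-10, Rational(-23, 18)) = Rational(115, 9)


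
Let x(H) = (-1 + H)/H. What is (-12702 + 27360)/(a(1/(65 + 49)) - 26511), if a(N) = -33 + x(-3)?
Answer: -21987/39814 ≈ -0.55224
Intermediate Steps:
x(H) = (-1 + H)/H
a(N) = -95/3 (a(N) = -33 + (-1 - 3)/(-3) = -33 - 1/3*(-4) = -33 + 4/3 = -95/3)
(-12702 + 27360)/(a(1/(65 + 49)) - 26511) = (-12702 + 27360)/(-95/3 - 26511) = 14658/(-79628/3) = 14658*(-3/79628) = -21987/39814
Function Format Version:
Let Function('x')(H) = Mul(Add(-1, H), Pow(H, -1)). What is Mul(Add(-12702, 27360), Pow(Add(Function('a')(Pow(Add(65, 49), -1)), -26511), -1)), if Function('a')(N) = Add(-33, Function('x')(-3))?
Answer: Rational(-21987, 39814) ≈ -0.55224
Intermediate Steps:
Function('x')(H) = Mul(Pow(H, -1), Add(-1, H))
Function('a')(N) = Rational(-95, 3) (Function('a')(N) = Add(-33, Mul(Pow(-3, -1), Add(-1, -3))) = Add(-33, Mul(Rational(-1, 3), -4)) = Add(-33, Rational(4, 3)) = Rational(-95, 3))
Mul(Add(-12702, 27360), Pow(Add(Function('a')(Pow(Add(65, 49), -1)), -26511), -1)) = Mul(Add(-12702, 27360), Pow(Add(Rational(-95, 3), -26511), -1)) = Mul(14658, Pow(Rational(-79628, 3), -1)) = Mul(14658, Rational(-3, 79628)) = Rational(-21987, 39814)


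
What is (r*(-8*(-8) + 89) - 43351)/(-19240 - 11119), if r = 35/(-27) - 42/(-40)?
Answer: 371903/260220 ≈ 1.4292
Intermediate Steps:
r = -133/540 (r = 35*(-1/27) - 42*(-1/40) = -35/27 + 21/20 = -133/540 ≈ -0.24630)
(r*(-8*(-8) + 89) - 43351)/(-19240 - 11119) = (-133*(-8*(-8) + 89)/540 - 43351)/(-19240 - 11119) = (-133*(64 + 89)/540 - 43351)/(-30359) = (-133/540*153 - 43351)*(-1/30359) = (-2261/60 - 43351)*(-1/30359) = -2603321/60*(-1/30359) = 371903/260220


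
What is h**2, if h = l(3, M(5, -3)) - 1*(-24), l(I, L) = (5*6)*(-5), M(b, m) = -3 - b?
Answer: 15876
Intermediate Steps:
l(I, L) = -150 (l(I, L) = 30*(-5) = -150)
h = -126 (h = -150 - 1*(-24) = -150 + 24 = -126)
h**2 = (-126)**2 = 15876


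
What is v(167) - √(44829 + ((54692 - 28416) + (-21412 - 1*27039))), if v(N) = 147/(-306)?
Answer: -49/102 - √22654 ≈ -150.99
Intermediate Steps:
v(N) = -49/102 (v(N) = 147*(-1/306) = -49/102)
v(167) - √(44829 + ((54692 - 28416) + (-21412 - 1*27039))) = -49/102 - √(44829 + ((54692 - 28416) + (-21412 - 1*27039))) = -49/102 - √(44829 + (26276 + (-21412 - 27039))) = -49/102 - √(44829 + (26276 - 48451)) = -49/102 - √(44829 - 22175) = -49/102 - √22654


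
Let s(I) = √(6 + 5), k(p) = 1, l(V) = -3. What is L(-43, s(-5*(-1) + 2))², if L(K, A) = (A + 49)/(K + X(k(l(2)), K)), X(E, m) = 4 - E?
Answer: (49 + √11)²/1600 ≈ 1.7106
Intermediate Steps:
s(I) = √11
L(K, A) = (49 + A)/(3 + K) (L(K, A) = (A + 49)/(K + (4 - 1*1)) = (49 + A)/(K + (4 - 1)) = (49 + A)/(K + 3) = (49 + A)/(3 + K))
L(-43, s(-5*(-1) + 2))² = ((49 + √11)/(3 - 43))² = ((49 + √11)/(-40))² = (-(49 + √11)/40)² = (-49/40 - √11/40)²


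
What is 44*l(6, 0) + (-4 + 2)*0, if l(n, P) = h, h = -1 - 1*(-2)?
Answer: 44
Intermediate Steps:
h = 1 (h = -1 + 2 = 1)
l(n, P) = 1
44*l(6, 0) + (-4 + 2)*0 = 44*1 + (-4 + 2)*0 = 44 - 2*0 = 44 + 0 = 44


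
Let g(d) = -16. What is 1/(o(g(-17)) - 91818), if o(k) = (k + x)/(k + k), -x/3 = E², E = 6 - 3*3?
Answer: -32/2938133 ≈ -1.0891e-5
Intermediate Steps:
E = -3 (E = 6 - 9 = -3)
x = -27 (x = -3*(-3)² = -3*9 = -27)
o(k) = (-27 + k)/(2*k) (o(k) = (k - 27)/(k + k) = (-27 + k)/((2*k)) = (-27 + k)*(1/(2*k)) = (-27 + k)/(2*k))
1/(o(g(-17)) - 91818) = 1/((½)*(-27 - 16)/(-16) - 91818) = 1/((½)*(-1/16)*(-43) - 91818) = 1/(43/32 - 91818) = 1/(-2938133/32) = -32/2938133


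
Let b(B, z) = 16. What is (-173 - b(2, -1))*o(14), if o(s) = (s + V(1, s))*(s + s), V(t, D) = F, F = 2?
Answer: -84672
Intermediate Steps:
V(t, D) = 2
o(s) = 2*s*(2 + s) (o(s) = (s + 2)*(s + s) = (2 + s)*(2*s) = 2*s*(2 + s))
(-173 - b(2, -1))*o(14) = (-173 - 1*16)*(2*14*(2 + 14)) = (-173 - 16)*(2*14*16) = -189*448 = -84672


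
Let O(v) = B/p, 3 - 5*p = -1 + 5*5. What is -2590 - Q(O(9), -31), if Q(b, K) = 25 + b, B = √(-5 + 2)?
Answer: -2615 + 5*I*√3/21 ≈ -2615.0 + 0.41239*I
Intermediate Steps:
B = I*√3 (B = √(-3) = I*√3 ≈ 1.732*I)
p = -21/5 (p = ⅗ - (-1 + 5*5)/5 = ⅗ - (-1 + 25)/5 = ⅗ - ⅕*24 = ⅗ - 24/5 = -21/5 ≈ -4.2000)
O(v) = -5*I*√3/21 (O(v) = (I*√3)/(-21/5) = (I*√3)*(-5/21) = -5*I*√3/21)
-2590 - Q(O(9), -31) = -2590 - (25 - 5*I*√3/21) = -2590 + (-25 + 5*I*√3/21) = -2615 + 5*I*√3/21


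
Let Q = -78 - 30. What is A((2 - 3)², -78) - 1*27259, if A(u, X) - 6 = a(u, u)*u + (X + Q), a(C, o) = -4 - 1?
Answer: -27444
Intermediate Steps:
a(C, o) = -5
Q = -108
A(u, X) = -102 + X - 5*u (A(u, X) = 6 + (-5*u + (X - 108)) = 6 + (-5*u + (-108 + X)) = 6 + (-108 + X - 5*u) = -102 + X - 5*u)
A((2 - 3)², -78) - 1*27259 = (-102 - 78 - 5*(2 - 3)²) - 1*27259 = (-102 - 78 - 5*(-1)²) - 27259 = (-102 - 78 - 5*1) - 27259 = (-102 - 78 - 5) - 27259 = -185 - 27259 = -27444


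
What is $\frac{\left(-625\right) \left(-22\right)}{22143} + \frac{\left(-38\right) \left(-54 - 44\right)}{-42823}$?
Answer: $\frac{4184758}{7836609} \approx 0.534$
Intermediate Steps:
$\frac{\left(-625\right) \left(-22\right)}{22143} + \frac{\left(-38\right) \left(-54 - 44\right)}{-42823} = 13750 \cdot \frac{1}{22143} + \left(-38\right) \left(-98\right) \left(- \frac{1}{42823}\right) = \frac{1250}{2013} + 3724 \left(- \frac{1}{42823}\right) = \frac{1250}{2013} - \frac{3724}{42823} = \frac{4184758}{7836609}$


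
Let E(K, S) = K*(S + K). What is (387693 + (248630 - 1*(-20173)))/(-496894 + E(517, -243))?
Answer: -54708/29603 ≈ -1.8481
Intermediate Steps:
E(K, S) = K*(K + S)
(387693 + (248630 - 1*(-20173)))/(-496894 + E(517, -243)) = (387693 + (248630 - 1*(-20173)))/(-496894 + 517*(517 - 243)) = (387693 + (248630 + 20173))/(-496894 + 517*274) = (387693 + 268803)/(-496894 + 141658) = 656496/(-355236) = 656496*(-1/355236) = -54708/29603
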